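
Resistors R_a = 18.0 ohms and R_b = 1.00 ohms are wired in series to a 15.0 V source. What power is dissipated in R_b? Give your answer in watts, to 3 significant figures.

0.623 W

The current is common to all series resistors; compute it, then apply P = I²R for the target.
R_total = 18.0 + 1.00 = 19.00 Ω
I = V / R_total = 15.0 / 19.00 = 0.7895 A
P_R_b = I² × R_b = (0.7895)² × 1.00 = 0.6233 W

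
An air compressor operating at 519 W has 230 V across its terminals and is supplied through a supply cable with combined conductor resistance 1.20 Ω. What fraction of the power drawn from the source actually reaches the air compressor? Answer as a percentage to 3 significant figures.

98.8 %

I = P / V = 519 / 230 = 2.257 A through the supply cable.
P_line = I² R_line = (2.257)² × 1.20 = 6.110 W
P_source = P_load + P_line = 519.0 + 6.110 = 525.1 W
η = P_load / P_source = 519.0 / 525.1 = 0.9884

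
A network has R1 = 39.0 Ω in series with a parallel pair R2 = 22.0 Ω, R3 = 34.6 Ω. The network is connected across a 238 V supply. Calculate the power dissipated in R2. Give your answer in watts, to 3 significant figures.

Reduce the parallel pair to R_p first; the network is then a simple series string.
R_p = (22.0×34.6)/(22.0+34.6) = 13.45 Ω
R_total = 39.0 + 13.45 = 52.45 Ω
I = V / R_total = 238 / 52.45 = 4.538 A
Voltage across the parallel pair: V_p = I × R_p = 4.538 × 13.45 = 61.03 V
With V_p across R2, its power is V_p²/R2.
P_R2 = (61.03)² / 22.0 = 169.3 W

169 W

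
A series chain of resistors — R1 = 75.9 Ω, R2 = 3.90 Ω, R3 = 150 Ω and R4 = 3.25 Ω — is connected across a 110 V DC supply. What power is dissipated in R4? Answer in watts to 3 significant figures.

0.724 W

Series elements share the same current, so find I first, then use P = I²R.
R_total = 75.9 + 3.90 + 150 + 3.25 = 233.1 Ω
I = V / R_total = 110 / 233.1 = 0.4720 A
P_R4 = I² × R4 = (0.4720)² × 3.25 = 0.7241 W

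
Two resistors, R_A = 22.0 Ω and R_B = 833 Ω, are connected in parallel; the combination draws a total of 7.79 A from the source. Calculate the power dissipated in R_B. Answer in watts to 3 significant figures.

We need the common branch voltage; get it from I_total × R_eq, then P = V²/R for the branch.
1/R_eq = 1/22.0 + 1/833 ⇒ R_eq = 21.43 Ω
V = I_total × R_eq = 7.790 × 21.43 = 167.0 V
P_R_B = V² / R_B = (167.0)² / 833 = 33.47 W

33.5 W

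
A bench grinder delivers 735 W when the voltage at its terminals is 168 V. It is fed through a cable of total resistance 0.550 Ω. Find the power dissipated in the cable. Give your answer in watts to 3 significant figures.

10.5 W

Line loss is just I²R for the cable — we know both I and R_line directly.
I = P / V = 735 / 168 = 4.375 A through the cable.
P_line = I² R_line = (4.375)² × 0.550 = 10.53 W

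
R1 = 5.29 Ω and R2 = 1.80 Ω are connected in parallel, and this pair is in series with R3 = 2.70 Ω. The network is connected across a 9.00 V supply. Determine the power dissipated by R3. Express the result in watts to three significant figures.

Combine R1 and R2 into their parallel equivalent first, reducing the network to two series resistors.
R_p = (5.29×1.80)/(5.29+1.80) = 1.343 Ω
R_total = R_p + 2.70 = 1.343 + 2.70 = 4.043 Ω
I = V / R_total = 9.00 / 4.043 = 2.226 A
All the supply current flows through R3; use P = I²R3.
P_R3 = (2.226)² × 2.70 = 13.38 W

13.4 W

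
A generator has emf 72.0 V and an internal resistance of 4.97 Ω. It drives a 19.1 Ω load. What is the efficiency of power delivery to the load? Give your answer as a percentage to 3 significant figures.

79.4 %

η = P_load/(P_load+P_int) = I²R/(I²R+I²r) = R/(R+r) — the I² cancels for series elements.
η = R / (R + r) = 19.1 / (19.1 + 4.97) = 0.7935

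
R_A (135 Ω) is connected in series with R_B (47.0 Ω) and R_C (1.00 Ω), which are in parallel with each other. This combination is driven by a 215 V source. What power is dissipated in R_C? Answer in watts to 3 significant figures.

Replace R_B and R_C with their parallel equivalent so the circuit becomes R_A in series with R_p.
R_p = (47.0×1.00)/(47.0+1.00) = 0.9792 Ω
R_total = 135 + 0.9792 = 136.0 Ω
I = V / R_total = 215 / 136.0 = 1.581 A
Voltage across the parallel pair: V_p = I × R_p = 1.581 × 0.9792 = 1.548 V
R_C is across V_p, so use P = V²/R for that branch.
P_R_C = (1.548)² / 1.00 = 2.397 W

2.40 W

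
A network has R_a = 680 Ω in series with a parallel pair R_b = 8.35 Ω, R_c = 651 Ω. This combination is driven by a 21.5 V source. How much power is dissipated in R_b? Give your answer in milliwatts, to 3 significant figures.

Replace R_b and R_c with their parallel equivalent so the circuit becomes R_a in series with R_p.
R_p = (8.35×651)/(8.35+651) = 8.244 Ω
R_total = 680 + 8.244 = 688.2 Ω
I = V / R_total = 21.5 / 688.2 = 0.03124 A
Voltage across the parallel pair: V_p = I × R_p = 0.03124 × 8.244 = 0.2575 V
R_b is across V_p, so use P = V²/R for that branch.
P_R_b = (0.2575)² / 8.35 = 0.007943 W

7.94 mW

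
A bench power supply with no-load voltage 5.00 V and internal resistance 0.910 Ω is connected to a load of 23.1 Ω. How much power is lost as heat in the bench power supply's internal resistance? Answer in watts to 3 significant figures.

0.0395 W

The internal resistance carries the same current as the load; P_int = I²r.
I = ε / (r + R) = 5.00 / (0.910 + 23.1) = 0.2082 A
P_int = I² r = (0.2082)² × 0.910 = 0.03946 W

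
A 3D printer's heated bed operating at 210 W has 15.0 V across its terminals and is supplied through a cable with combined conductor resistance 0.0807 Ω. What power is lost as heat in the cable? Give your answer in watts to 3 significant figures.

15.8 W

Line loss is just I²R for the cable — we know both I and R_line directly.
I = P / V = 210 / 15.0 = 14.00 A through the cable.
P_line = I² R_line = (14.00)² × 0.0807 = 15.82 W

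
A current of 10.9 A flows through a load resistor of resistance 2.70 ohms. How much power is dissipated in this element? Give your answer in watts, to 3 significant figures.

Knowing I and R, the power is just I²R — no need to find V first.
P = (10.90 A)² × 2.70 Ω = 320.8 W

321 W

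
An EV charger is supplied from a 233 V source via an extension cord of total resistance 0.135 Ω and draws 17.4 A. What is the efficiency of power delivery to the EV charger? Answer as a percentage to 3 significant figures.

99.0 %

The extension cord carries the full 17.4 A.
P_line = I² R_line = (17.40)² × 0.135 = 40.87 W
P_source = V I = 233 × 17.40 = 4054 W; P_load = 4013 W
η = P_load / P_source = 4013 / 4054 = 0.9899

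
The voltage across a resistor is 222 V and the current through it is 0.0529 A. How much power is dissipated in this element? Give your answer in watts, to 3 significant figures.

With V and I both given, power follows immediately from P = V I.
P = 222 V × 0.05290 A = 11.74 W

11.7 W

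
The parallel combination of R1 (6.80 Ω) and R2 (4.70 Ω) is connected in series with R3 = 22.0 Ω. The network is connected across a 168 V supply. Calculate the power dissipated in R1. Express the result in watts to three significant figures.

First find R_p for the parallel pair, then treat R_p + R3 as a series loop.
R_p = (6.80×4.70)/(6.80+4.70) = 2.779 Ω
R_total = R_p + 22.0 = 2.779 + 22.0 = 24.78 Ω
I = V / R_total = 168 / 24.78 = 6.780 A
Voltage across the parallel pair: V_p = I × R_p = 6.780 × 2.779 = 18.84 V
R1 has V_p across it, so P = V_p²/R1.
P_R1 = (18.84)² / 6.80 = 52.21 W

52.2 W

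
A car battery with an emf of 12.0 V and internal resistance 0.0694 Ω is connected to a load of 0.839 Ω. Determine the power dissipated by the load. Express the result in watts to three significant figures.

146 W

The internal resistance and the load are in series, so the same I flows through both; get I from ε/(r+R), then I²R for the load.
I = ε / (r + R) = 12.0 / (0.0694 + 0.839) = 13.21 A
P_load = I² R = (13.21)² × 0.839 = 146.4 W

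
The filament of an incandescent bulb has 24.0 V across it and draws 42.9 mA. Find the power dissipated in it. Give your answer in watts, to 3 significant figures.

With V and I both given, power follows immediately from P = V I.
P = 24.0 V × 0.04290 A = 1.030 W

1.03 W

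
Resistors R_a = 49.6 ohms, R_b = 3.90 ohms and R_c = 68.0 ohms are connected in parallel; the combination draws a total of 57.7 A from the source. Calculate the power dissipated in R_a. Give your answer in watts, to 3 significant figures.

791 W

Only the total current is stated, so first find the parallel equivalent to get the voltage across the combination.
1/R_eq = 1/49.6 + 1/3.90 + 1/68.0 ⇒ R_eq = 3.433 Ω
V = I_total × R_eq = 57.70 × 3.433 = 198.1 V
P_R_a = V² / R_a = (198.1)² / 49.6 = 791.1 W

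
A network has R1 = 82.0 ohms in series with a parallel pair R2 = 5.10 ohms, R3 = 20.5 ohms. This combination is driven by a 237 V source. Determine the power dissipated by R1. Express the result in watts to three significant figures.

Replace R2 and R3 with their parallel equivalent so the circuit becomes R1 in series with R_p.
R_p = (5.10×20.5)/(5.10+20.5) = 4.084 Ω
R_total = 82.0 + 4.084 = 86.08 Ω
I = V / R_total = 237 / 86.08 = 2.753 A
R1 is in the main series path, so its power is I²R1.
P_R1 = (2.753)² × 82.0 = 621.5 W

622 W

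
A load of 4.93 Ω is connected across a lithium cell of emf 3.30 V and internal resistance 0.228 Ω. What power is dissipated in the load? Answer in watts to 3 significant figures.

2.02 W

With r and R in series, I = ε/(r+R); the load dissipates I²R.
I = ε / (r + R) = 3.30 / (0.228 + 4.93) = 0.6398 A
P_load = I² R = (0.6398)² × 4.93 = 2.018 W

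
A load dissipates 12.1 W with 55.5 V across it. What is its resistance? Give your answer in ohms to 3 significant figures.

255 Ω

The two known quantities fix the third via R = V² / P.
R = (55.5)² / 12.1 = 254.6 Ω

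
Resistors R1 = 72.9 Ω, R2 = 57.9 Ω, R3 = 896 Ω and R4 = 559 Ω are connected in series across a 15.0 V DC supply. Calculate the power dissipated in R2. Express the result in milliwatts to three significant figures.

5.18 mW

Series elements share the same current, so find I first, then use P = I²R.
R_total = 72.9 + 57.9 + 896 + 559 = 1586 Ω
I = V / R_total = 15.0 / 1586 = 0.009459 A
P_R2 = I² × R2 = (0.009459)² × 57.9 = 0.005180 W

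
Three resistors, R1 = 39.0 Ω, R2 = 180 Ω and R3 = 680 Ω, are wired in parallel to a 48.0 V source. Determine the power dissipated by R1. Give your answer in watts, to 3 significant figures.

The supply voltage appears across each parallel branch — just use P = V²/R1.
P_R1 = V² / R1 = (48.0)² / 39.0 Ω = 59.08 W

59.1 W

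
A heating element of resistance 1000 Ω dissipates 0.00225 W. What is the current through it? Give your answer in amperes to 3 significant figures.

Rearranging the power relation for the two known quantities gives I = √(P / R).
I = √(0.00225 / 1000) = 0.001500 A

0.00150 A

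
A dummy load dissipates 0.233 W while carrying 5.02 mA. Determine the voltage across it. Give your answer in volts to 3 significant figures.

46.4 V

From P = V I = I²R = V²/R, with the two given quantities we get V = P / I.
V = 0.233 / 0.005020 = 46.41 V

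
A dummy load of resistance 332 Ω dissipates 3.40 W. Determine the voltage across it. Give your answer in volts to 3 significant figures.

33.6 V

Inverting the appropriate power form: V = √(P R).
V = √(3.40 × 332) = 33.60 V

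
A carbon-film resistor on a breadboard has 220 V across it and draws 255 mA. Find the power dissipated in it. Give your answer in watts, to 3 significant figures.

With V and I both given, power follows immediately from P = V I.
P = 220 V × 0.2550 A = 56.10 W

56.1 W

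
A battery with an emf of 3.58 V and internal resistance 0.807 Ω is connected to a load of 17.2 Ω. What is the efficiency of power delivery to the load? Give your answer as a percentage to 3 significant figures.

η = P_load/(P_load+P_int) = I²R/(I²R+I²r) = R/(R+r) — the I² cancels for series elements.
η = R / (R + r) = 17.2 / (17.2 + 0.807) = 0.9552

95.5 %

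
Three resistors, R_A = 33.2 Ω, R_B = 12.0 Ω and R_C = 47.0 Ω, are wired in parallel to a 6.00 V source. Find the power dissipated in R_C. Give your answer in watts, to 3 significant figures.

0.766 W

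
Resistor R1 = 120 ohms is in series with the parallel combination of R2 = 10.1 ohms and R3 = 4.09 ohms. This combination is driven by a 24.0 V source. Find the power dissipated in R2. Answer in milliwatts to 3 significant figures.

32.0 mW

Reduce the parallel pair to R_p first; the network is then a simple series string.
R_p = (10.1×4.09)/(10.1+4.09) = 2.911 Ω
R_total = 120 + 2.911 = 122.9 Ω
I = V / R_total = 24.0 / 122.9 = 0.1953 A
Voltage across the parallel pair: V_p = I × R_p = 0.1953 × 2.911 = 0.5684 V
With V_p across R2, its power is V_p²/R2.
P_R2 = (0.5684)² / 10.1 = 0.03199 W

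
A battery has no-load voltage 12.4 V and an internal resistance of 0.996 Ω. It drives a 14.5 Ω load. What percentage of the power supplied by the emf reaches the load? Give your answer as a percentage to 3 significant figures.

93.6 %

η = P_load/(P_load+P_int) = I²R/(I²R+I²r) = R/(R+r) — the I² cancels for series elements.
η = R / (R + r) = 14.5 / (14.5 + 0.996) = 0.9357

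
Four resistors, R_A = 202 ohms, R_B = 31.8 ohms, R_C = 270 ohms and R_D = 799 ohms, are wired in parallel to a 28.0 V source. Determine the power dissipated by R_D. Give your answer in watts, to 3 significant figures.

The supply voltage appears across each parallel branch — just use P = V²/R_D.
P_R_D = V² / R_D = (28.0)² / 799 Ω = 0.9812 W

0.981 W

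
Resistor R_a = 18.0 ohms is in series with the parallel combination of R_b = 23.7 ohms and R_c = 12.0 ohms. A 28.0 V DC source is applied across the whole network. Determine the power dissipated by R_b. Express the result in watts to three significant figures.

First combine the parallel branches into one equivalent R_p, then R_a + R_p is a series pair.
R_p = (23.7×12.0)/(23.7+12.0) = 7.966 Ω
R_total = 18.0 + 7.966 = 25.97 Ω
I = V / R_total = 28.0 / 25.97 = 1.078 A
Voltage across the parallel pair: V_p = I × R_p = 1.078 × 7.966 = 8.590 V
R_b sees V_p directly, so P = V_p² / R_b.
P_R_b = (8.590)² / 23.7 = 3.114 W

3.11 W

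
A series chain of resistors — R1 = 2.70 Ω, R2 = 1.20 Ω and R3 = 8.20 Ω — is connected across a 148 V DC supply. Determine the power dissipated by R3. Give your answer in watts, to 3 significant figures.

In a series string the same current flows through every resistor — find that current, then P = I²R for the one we want.
R_total = 2.70 + 1.20 + 8.20 = 12.10 Ω
I = V / R_total = 148 / 12.10 = 12.23 A
P_R3 = I² × R3 = (12.23)² × 8.20 = 1227 W

1230 W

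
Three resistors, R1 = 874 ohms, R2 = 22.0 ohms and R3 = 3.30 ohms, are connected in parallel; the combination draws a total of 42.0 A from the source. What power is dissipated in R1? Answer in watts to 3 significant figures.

Only the total current is stated, so first find the parallel equivalent to get the voltage across the combination.
1/R_eq = 1/874 + 1/22.0 + 1/3.30 ⇒ R_eq = 2.860 Ω
V = I_total × R_eq = 42.00 × 2.860 = 120.1 V
P_R1 = V² / R1 = (120.1)² / 874 = 16.51 W

16.5 W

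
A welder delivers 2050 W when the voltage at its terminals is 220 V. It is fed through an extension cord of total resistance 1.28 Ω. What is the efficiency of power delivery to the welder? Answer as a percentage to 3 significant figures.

94.9 %

I = P / V = 2050 / 220 = 9.318 A through the extension cord.
P_line = I² R_line = (9.318)² × 1.28 = 111.1 W
P_source = P_load + P_line = 2050 + 111.1 = 2161 W
η = P_load / P_source = 2050 / 2161 = 0.9486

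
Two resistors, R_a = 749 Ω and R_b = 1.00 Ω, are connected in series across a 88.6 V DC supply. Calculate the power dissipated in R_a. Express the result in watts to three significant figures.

10.5 W

Series elements share the same current, so find I first, then use P = I²R.
R_total = 749 + 1.00 = 750.0 Ω
I = V / R_total = 88.6 / 750.0 = 0.1181 A
P_R_a = I² × R_a = (0.1181)² × 749 = 10.45 W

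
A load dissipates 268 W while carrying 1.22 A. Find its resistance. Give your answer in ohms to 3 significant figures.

180 Ω

Inverting the appropriate power form: R = P / I².
R = 268 / (1.220)² = 180.1 Ω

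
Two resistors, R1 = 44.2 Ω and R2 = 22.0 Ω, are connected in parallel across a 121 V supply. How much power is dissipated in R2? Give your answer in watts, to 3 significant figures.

666 W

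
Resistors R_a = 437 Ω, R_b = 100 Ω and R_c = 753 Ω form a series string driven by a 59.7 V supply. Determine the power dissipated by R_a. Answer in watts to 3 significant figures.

In a series string the same current flows through every resistor — find that current, then P = I²R for the one we want.
R_total = 437 + 100 + 753 = 1290 Ω
I = V / R_total = 59.7 / 1290 = 0.04628 A
P_R_a = I² × R_a = (0.04628)² × 437 = 0.9359 W

0.936 W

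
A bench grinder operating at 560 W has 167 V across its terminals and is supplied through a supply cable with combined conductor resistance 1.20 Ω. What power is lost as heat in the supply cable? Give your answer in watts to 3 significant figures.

Only the current and the line resistance are needed for the I²R loss.
I = P / V = 560 / 167 = 3.353 A through the supply cable.
P_line = I² R_line = (3.353)² × 1.20 = 13.49 W

13.5 W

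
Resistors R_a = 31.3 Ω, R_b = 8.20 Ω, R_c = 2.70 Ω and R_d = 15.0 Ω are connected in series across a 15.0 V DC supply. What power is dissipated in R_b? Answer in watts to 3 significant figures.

The current is common to all series resistors; compute it, then apply P = I²R for the target.
R_total = 31.3 + 8.20 + 2.70 + 15.0 = 57.20 Ω
I = V / R_total = 15.0 / 57.20 = 0.2622 A
P_R_b = I² × R_b = (0.2622)² × 8.20 = 0.5639 W

0.564 W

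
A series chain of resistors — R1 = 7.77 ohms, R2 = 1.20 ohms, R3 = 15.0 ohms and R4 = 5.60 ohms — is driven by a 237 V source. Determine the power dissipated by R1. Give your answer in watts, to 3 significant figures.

499 W

The current is common to all series resistors; compute it, then apply P = I²R for the target.
R_total = 7.77 + 1.20 + 15.0 + 5.60 = 29.57 Ω
I = V / R_total = 237 / 29.57 = 8.015 A
P_R1 = I² × R1 = (8.015)² × 7.77 = 499.1 W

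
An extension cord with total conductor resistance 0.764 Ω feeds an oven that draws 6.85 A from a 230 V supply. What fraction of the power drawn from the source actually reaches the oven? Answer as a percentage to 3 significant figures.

The extension cord carries the full 6.85 A.
P_line = I² R_line = (6.850)² × 0.764 = 35.85 W
P_source = V I = 230 × 6.850 = 1576 W; P_load = 1540 W
η = P_load / P_source = 1540 / 1576 = 0.9772

97.7 %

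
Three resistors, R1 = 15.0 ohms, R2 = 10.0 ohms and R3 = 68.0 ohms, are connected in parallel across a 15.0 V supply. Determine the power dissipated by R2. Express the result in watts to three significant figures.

22.5 W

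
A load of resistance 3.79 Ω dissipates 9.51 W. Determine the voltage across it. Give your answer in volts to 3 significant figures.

The two known quantities fix the third via V = √(P R).
V = √(9.51 × 3.79) = 6.004 V

6.00 V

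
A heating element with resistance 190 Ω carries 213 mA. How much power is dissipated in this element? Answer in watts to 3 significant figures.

8.62 W

Knowing I and R, the power is just I²R — no need to find V first.
P = (0.2130 A)² × 190 Ω = 8.620 W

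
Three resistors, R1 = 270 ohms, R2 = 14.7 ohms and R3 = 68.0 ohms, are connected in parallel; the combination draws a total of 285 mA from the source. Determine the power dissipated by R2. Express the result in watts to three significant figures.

The branches share the same voltage, but only the total current is given — find V from the equivalent resistance first.
1/R_eq = 1/270 + 1/14.7 + 1/68.0 ⇒ R_eq = 11.57 Ω
V = I_total × R_eq = 0.2850 × 11.57 = 3.297 V
P_R2 = V² / R2 = (3.297)² / 14.7 = 0.7396 W

0.740 W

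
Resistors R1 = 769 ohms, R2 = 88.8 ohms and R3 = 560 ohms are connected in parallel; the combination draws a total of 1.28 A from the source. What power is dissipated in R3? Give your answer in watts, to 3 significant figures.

Only the total current is stated, so first find the parallel equivalent to get the voltage across the combination.
1/R_eq = 1/769 + 1/88.8 + 1/560 ⇒ R_eq = 69.70 Ω
V = I_total × R_eq = 1.280 × 69.70 = 89.21 V
P_R3 = V² / R3 = (89.21)² / 560 = 14.21 W

14.2 W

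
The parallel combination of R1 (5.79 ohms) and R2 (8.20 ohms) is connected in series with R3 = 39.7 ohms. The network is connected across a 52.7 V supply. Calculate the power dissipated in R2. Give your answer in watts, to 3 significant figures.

2.10 W

Reduce the parallel combination to a single R_p; the circuit then becomes R_p in series with the remaining resistor.
R_p = (5.79×8.20)/(5.79+8.20) = 3.394 Ω
R_total = R_p + 39.7 = 3.394 + 39.7 = 43.09 Ω
I = V / R_total = 52.7 / 43.09 = 1.223 A
Voltage across the parallel pair: V_p = I × R_p = 1.223 × 3.394 = 4.150 V
Use P = V²/R for R2 with V = V_p.
P_R2 = (4.150)² / 8.20 = 2.101 W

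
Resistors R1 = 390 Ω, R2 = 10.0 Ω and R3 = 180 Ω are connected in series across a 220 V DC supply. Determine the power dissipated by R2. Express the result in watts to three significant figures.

Every series element carries the same I. Get I from the total resistance, then P = I² × R2.
R_total = 390 + 10.0 + 180 = 580.0 Ω
I = V / R_total = 220 / 580.0 = 0.3793 A
P_R2 = I² × R2 = (0.3793)² × 10.0 = 1.439 W

1.44 W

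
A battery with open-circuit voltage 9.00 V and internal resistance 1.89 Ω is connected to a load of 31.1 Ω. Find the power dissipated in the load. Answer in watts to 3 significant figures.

Load and internal resistance form a series loop — compute the loop current, then the load power via I²R.
I = ε / (r + R) = 9.00 / (1.89 + 31.1) = 0.2728 A
P_load = I² R = (0.2728)² × 31.1 = 2.315 W

2.31 W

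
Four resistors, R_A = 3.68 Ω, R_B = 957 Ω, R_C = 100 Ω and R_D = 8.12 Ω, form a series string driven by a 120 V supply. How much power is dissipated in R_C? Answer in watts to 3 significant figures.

Every series element carries the same I. Get I from the total resistance, then P = I² × R_C.
R_total = 3.68 + 957 + 100 + 8.12 = 1069 Ω
I = V / R_total = 120 / 1069 = 0.1123 A
P_R_C = I² × R_C = (0.1123)² × 100 = 1.261 W

1.26 W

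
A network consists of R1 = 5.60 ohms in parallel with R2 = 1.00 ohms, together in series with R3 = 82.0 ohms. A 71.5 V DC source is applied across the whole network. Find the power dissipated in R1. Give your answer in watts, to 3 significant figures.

Collapse the R1‖R2 pair into one equivalent R_p; then R_p and R3 form a series string.
R_p = (5.60×1.00)/(5.60+1.00) = 0.8485 Ω
R_total = R_p + 82.0 = 0.8485 + 82.0 = 82.85 Ω
I = V / R_total = 71.5 / 82.85 = 0.8630 A
Voltage across the parallel pair: V_p = I × R_p = 0.8630 × 0.8485 = 0.7323 V
Use P = V²/R for R1 with V = V_p.
P_R1 = (0.7323)² / 5.60 = 0.09575 W

0.0958 W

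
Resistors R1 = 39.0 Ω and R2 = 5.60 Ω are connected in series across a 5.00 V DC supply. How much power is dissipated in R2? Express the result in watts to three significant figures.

Every series element carries the same I. Get I from the total resistance, then P = I² × R2.
R_total = 39.0 + 5.60 = 44.60 Ω
I = V / R_total = 5.00 / 44.60 = 0.1121 A
P_R2 = I² × R2 = (0.1121)² × 5.60 = 0.07038 W

0.0704 W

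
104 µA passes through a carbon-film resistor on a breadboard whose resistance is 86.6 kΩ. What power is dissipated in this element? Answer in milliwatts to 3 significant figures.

Knowing I and R, the power is just I²R — no need to find V first.
P = (0.0001040 A)² × 86600 Ω = 0.0009367 W

0.937 mW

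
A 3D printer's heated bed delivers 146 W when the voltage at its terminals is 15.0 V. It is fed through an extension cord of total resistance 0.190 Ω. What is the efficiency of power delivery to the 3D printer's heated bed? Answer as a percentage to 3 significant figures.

89.0 %

I = P / V = 146 / 15.0 = 9.733 A through the extension cord.
P_line = I² R_line = (9.733)² × 0.190 = 18.00 W
P_source = P_load + P_line = 146.0 + 18.00 = 164.0 W
η = P_load / P_source = 146.0 / 164.0 = 0.8902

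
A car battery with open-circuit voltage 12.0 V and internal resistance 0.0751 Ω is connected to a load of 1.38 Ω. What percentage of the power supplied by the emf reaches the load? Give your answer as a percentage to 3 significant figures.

η = P_load/(P_load+P_int) = I²R/(I²R+I²r) = R/(R+r) — the I² cancels for series elements.
η = R / (R + r) = 1.38 / (1.38 + 0.0751) = 0.9484

94.8 %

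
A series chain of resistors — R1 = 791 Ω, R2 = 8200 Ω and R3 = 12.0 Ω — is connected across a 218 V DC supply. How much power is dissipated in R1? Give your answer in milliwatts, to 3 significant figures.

Since the resistors are in series they all carry the loop current I = V/R_total; the power in any one is I²R.
R_total = 791 + 8200 + 12.0 = 9003 Ω
I = V / R_total = 218 / 9003 = 0.02421 A
P_R1 = I² × R1 = (0.02421)² × 791 = 0.4638 W

464 mW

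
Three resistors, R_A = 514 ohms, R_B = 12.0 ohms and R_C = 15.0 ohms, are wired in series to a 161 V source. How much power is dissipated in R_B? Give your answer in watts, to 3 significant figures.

1.06 W

The current is common to all series resistors; compute it, then apply P = I²R for the target.
R_total = 514 + 12.0 + 15.0 = 541.0 Ω
I = V / R_total = 161 / 541.0 = 0.2976 A
P_R_B = I² × R_B = (0.2976)² × 12.0 = 1.063 W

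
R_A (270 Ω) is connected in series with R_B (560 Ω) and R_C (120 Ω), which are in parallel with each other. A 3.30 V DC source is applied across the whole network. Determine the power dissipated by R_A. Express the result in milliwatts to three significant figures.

21.6 mW

Replace R_B and R_C with their parallel equivalent so the circuit becomes R_A in series with R_p.
R_p = (560×120)/(560+120) = 98.82 Ω
R_total = 270 + 98.82 = 368.8 Ω
I = V / R_total = 3.30 / 368.8 = 0.008947 A
R_A carries the full series current, so P = I²R.
P_R_A = (0.008947)² × 270 = 0.02161 W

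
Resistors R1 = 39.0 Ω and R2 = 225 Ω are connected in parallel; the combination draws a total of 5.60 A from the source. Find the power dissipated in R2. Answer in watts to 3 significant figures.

The branches share the same voltage, but only the total current is given — find V from the equivalent resistance first.
1/R_eq = 1/39.0 + 1/225 ⇒ R_eq = 33.24 Ω
V = I_total × R_eq = 5.600 × 33.24 = 186.1 V
P_R2 = V² / R2 = (186.1)² / 225 = 154.0 W

154 W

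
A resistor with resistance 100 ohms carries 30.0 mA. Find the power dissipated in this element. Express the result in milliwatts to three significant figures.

90.0 mW

The current through and the resistance of the element are both given; use P = I²R.
P = (0.03000 A)² × 100 Ω = 0.09000 W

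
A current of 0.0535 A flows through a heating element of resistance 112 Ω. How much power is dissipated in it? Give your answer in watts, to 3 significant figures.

With I and R stated, P = I²R applies in one step.
P = (0.05350 A)² × 112 Ω = 0.3206 W

0.321 W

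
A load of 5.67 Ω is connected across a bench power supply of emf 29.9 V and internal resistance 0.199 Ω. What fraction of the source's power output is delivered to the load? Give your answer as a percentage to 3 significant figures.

η = P_load/(P_load+P_int) = I²R/(I²R+I²r) = R/(R+r) — the I² cancels for series elements.
η = R / (R + r) = 5.67 / (5.67 + 0.199) = 0.9661

96.6 %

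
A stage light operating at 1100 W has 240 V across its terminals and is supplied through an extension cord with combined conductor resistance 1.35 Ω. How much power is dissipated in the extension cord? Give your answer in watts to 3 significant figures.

The extension cord is a series resistance carrying the load current; its dissipation is I²R_line.
I = P / V = 1100 / 240 = 4.583 A through the extension cord.
P_line = I² R_line = (4.583)² × 1.35 = 28.36 W

28.4 W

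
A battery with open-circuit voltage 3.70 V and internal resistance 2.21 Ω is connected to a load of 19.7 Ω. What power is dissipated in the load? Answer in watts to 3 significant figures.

0.562 W

Find the circuit current first, then P = I²R for the load (series elements share I).
I = ε / (r + R) = 3.70 / (2.21 + 19.7) = 0.1689 A
P_load = I² R = (0.1689)² × 19.7 = 0.5618 W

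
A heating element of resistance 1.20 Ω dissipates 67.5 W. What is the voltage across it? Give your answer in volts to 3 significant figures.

9.00 V

The two known quantities fix the third via V = √(P R).
V = √(67.5 × 1.20) = 9.000 V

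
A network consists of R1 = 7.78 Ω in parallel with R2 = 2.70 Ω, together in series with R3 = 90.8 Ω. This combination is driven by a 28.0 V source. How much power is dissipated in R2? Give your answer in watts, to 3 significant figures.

0.135 W

Combine R1 and R2 into their parallel equivalent first, reducing the network to two series resistors.
R_p = (7.78×2.70)/(7.78+2.70) = 2.004 Ω
R_total = R_p + 90.8 = 2.004 + 90.8 = 92.80 Ω
I = V / R_total = 28.0 / 92.80 = 0.3017 A
Voltage across the parallel pair: V_p = I × R_p = 0.3017 × 2.004 = 0.6047 V
R2 sits across V_p; its power is V_p²/R.
P_R2 = (0.6047)² / 2.70 = 0.1355 W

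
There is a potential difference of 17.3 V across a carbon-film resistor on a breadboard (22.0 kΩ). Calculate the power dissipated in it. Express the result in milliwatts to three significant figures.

With V across and R both known, P = V²/R gives the dissipation directly.
P = (17.3 V)² / 22000 Ω = 0.01360 W

13.6 mW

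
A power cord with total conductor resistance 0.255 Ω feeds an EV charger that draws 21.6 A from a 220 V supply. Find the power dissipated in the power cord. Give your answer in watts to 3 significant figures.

119 W

The power cord is a series resistance carrying the load current; its dissipation is I²R_line.
The power cord carries the full 21.6 A.
P_line = I² R_line = (21.60)² × 0.255 = 119.0 W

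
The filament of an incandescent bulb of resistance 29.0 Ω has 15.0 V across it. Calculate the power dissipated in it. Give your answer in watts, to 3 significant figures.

7.76 W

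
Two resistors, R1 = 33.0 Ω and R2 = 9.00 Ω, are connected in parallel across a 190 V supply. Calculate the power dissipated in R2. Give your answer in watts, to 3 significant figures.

4010 W

The supply voltage appears across each parallel branch — just use P = V²/R2.
P_R2 = V² / R2 = (190)² / 9.00 Ω = 4011 W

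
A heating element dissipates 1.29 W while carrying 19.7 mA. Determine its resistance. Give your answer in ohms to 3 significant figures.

The two known quantities fix the third via R = P / I².
R = 1.29 / (0.01970)² = 3324 Ω

3320 Ω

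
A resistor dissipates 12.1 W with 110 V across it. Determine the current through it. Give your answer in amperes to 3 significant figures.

0.110 A

The two known quantities fix the third via I = P / V.
I = 12.1 / 110 = 0.1100 A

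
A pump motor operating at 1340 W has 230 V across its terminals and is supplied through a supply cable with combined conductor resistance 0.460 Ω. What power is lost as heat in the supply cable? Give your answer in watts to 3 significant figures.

15.6 W

Only the current and the line resistance are needed for the I²R loss.
I = P / V = 1340 / 230 = 5.826 A through the supply cable.
P_line = I² R_line = (5.826)² × 0.460 = 15.61 W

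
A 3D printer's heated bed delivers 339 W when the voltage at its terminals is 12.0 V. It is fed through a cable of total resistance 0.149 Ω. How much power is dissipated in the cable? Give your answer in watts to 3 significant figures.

119 W

The cable is a series resistance carrying the load current; its dissipation is I²R_line.
I = P / V = 339 / 12.0 = 28.25 A through the cable.
P_line = I² R_line = (28.25)² × 0.149 = 118.9 W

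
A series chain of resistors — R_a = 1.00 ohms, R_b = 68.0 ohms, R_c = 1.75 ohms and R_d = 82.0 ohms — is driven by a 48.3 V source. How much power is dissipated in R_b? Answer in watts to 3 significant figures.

6.80 W

Since the resistors are in series they all carry the loop current I = V/R_total; the power in any one is I²R.
R_total = 1.00 + 68.0 + 1.75 + 82.0 = 152.8 Ω
I = V / R_total = 48.3 / 152.8 = 0.3162 A
P_R_b = I² × R_b = (0.3162)² × 68.0 = 6.799 W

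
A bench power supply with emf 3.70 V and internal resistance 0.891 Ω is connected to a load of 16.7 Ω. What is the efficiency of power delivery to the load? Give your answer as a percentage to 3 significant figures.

94.9 %

Efficiency is P_load / P_total. With a series r and R sharing the same I, P = I²R for each, so η = R/(R+r).
η = R / (R + r) = 16.7 / (16.7 + 0.891) = 0.9493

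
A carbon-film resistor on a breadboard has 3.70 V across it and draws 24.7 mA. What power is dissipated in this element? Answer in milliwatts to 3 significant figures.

91.4 mW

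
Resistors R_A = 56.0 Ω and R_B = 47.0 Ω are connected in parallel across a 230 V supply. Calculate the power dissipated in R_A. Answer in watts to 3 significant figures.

945 W

Every branch has 230 V across it, so for R_A the power is simply V²/R.
P_R_A = V² / R_A = (230)² / 56.0 Ω = 944.6 W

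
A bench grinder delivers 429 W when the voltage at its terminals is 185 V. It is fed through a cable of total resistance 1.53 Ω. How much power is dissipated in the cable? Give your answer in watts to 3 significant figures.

Line loss is just I²R for the cable — we know both I and R_line directly.
I = P / V = 429 / 185 = 2.319 A through the cable.
P_line = I² R_line = (2.319)² × 1.53 = 8.227 W

8.23 W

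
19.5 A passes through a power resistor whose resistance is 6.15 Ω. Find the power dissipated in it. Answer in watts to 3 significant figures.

2340 W

Current and resistance are given, so P = I²R is the direct form.
P = (19.50 A)² × 6.15 Ω = 2339 W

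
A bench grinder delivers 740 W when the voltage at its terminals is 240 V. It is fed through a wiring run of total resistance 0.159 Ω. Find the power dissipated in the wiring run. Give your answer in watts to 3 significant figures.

Only the current and the line resistance are needed for the I²R loss.
I = P / V = 740 / 240 = 3.083 A through the wiring run.
P_line = I² R_line = (3.083)² × 0.159 = 1.512 W

1.51 W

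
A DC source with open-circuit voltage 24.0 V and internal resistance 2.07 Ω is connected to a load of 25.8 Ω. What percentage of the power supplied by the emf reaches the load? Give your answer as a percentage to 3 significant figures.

92.6 %

The source delivers εI, of which I²R reaches the load and I²r is lost; since I is common, η = R/(R+r).
η = R / (R + r) = 25.8 / (25.8 + 2.07) = 0.9257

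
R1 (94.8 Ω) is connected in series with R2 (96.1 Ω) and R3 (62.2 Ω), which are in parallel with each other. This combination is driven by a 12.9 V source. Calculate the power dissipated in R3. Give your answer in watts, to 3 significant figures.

Reduce the parallel pair to R_p first; the network is then a simple series string.
R_p = (96.1×62.2)/(96.1+62.2) = 37.76 Ω
R_total = 94.8 + 37.76 = 132.6 Ω
I = V / R_total = 12.9 / 132.6 = 0.09731 A
Voltage across the parallel pair: V_p = I × R_p = 0.09731 × 37.76 = 3.675 V
R3 sees V_p directly, so P = V_p² / R3.
P_R3 = (3.675)² / 62.2 = 0.2171 W

0.217 W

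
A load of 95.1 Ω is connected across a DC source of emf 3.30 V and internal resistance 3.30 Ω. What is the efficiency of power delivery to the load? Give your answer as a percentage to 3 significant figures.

η = P_load/(P_load+P_int) = I²R/(I²R+I²r) = R/(R+r) — the I² cancels for series elements.
η = R / (R + r) = 95.1 / (95.1 + 3.30) = 0.9665

96.6 %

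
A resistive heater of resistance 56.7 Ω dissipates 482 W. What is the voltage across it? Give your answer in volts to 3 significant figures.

165 V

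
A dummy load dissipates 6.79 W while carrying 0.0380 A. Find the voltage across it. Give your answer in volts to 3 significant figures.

Inverting the appropriate power form: V = P / I.
V = 6.79 / 0.03800 = 178.7 V

179 V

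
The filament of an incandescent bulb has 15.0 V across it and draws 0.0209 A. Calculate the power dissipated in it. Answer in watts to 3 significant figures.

V and I are known directly — P = V I, no intermediate step needed.
P = 15.0 V × 0.02090 A = 0.3135 W

0.314 W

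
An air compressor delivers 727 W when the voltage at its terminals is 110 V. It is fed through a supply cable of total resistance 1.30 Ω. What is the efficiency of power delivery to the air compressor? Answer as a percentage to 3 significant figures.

92.8 %

I = P / V = 727 / 110 = 6.609 A through the supply cable.
P_line = I² R_line = (6.609)² × 1.30 = 56.78 W
P_source = P_load + P_line = 727.0 + 56.78 = 783.8 W
η = P_load / P_source = 727.0 / 783.8 = 0.9276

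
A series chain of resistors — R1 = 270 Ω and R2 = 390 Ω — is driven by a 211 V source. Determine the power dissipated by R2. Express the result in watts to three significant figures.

39.9 W

Series elements share the same current, so find I first, then use P = I²R.
R_total = 270 + 390 = 660.0 Ω
I = V / R_total = 211 / 660.0 = 0.3197 A
P_R2 = I² × R2 = (0.3197)² × 390 = 39.86 W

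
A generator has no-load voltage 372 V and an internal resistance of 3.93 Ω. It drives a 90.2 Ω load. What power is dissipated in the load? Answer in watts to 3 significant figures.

The internal resistance and the load are in series, so the same I flows through both; get I from ε/(r+R), then I²R for the load.
I = ε / (r + R) = 372 / (3.93 + 90.2) = 3.952 A
P_load = I² R = (3.952)² × 90.2 = 1409 W

1410 W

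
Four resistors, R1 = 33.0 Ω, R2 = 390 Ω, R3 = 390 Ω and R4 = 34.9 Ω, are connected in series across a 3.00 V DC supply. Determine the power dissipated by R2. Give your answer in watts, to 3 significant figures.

0.00488 W

Since the resistors are in series they all carry the loop current I = V/R_total; the power in any one is I²R.
R_total = 33.0 + 390 + 390 + 34.9 = 847.9 Ω
I = V / R_total = 3.00 / 847.9 = 0.003538 A
P_R2 = I² × R2 = (0.003538)² × 390 = 0.004882 W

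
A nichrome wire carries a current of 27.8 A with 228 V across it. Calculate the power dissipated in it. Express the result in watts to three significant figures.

With V and I both given, power follows immediately from P = V I.
P = 228 V × 27.80 A = 6338 W

6340 W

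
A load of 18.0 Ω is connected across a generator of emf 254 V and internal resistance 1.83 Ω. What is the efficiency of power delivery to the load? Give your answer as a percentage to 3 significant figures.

90.8 %

Both r and R carry the same current, so the power split is just the resistance split: η = R/(R+r).
η = R / (R + r) = 18.0 / (18.0 + 1.83) = 0.9077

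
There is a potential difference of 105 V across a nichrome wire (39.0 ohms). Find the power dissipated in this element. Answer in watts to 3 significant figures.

283 W

Voltage and resistance are given, so P = V²/R is the one-step route.
P = (105 V)² / 39.0 Ω = 282.7 W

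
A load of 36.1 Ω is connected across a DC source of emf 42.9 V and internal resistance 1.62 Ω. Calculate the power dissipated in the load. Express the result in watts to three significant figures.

Load and internal resistance form a series loop — compute the loop current, then the load power via I²R.
I = ε / (r + R) = 42.9 / (1.62 + 36.1) = 1.137 A
P_load = I² R = (1.137)² × 36.1 = 46.70 W

46.7 W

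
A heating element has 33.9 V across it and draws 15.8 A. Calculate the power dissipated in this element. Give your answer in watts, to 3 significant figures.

With V and I both given, power follows immediately from P = V I.
P = 33.9 V × 15.80 A = 535.6 W

536 W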